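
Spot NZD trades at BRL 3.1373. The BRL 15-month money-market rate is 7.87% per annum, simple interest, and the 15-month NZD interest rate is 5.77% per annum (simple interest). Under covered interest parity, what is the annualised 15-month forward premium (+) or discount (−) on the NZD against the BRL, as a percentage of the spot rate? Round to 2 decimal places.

T = 15/12 years.
F = S · g_BRL/g_NZD = 3.1373 × 1.098375/1.072125 = 3.2141139.
Annualised premium = (F − S)/S × (1/T) = (3.2141139 − 3.1373)/3.1373 ÷ (15/12) = 1.96%.

+1.96%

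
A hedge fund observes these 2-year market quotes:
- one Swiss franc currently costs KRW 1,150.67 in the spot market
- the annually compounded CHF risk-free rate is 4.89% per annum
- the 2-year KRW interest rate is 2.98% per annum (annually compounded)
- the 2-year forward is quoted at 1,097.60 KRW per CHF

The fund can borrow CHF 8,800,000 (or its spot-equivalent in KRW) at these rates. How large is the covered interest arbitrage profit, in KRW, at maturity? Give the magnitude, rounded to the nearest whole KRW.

KRW 111,776,728

T = 2 years.
Route A — deposit CHF, sell forward: 8,800,000 × 1.10019121 × 1097.60 = KRW 10,626,614,874.44.
Route B — convert at spot, deposit KRW: 8,800,000 × 1150.67 × 1.06048804 = KRW 10,738,391,602.28.
The quoted forward undervalues CHF, so borrow CHF, convert to KRW at spot, deposit the KRW at 2.98%, and buy CHF forward at 1,097.60 to cover the loan.
The gap between the two covered legs is KRW 111,776,728.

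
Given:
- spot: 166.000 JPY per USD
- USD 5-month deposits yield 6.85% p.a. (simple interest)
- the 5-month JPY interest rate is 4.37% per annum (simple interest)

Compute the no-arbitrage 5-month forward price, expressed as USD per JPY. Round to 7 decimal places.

T = 5/12 years.
JPY growth factor: 1 + 0.0437×5/12 = 1.0182083.
USD growth factor: 1 + 0.0685×5/12 = 1.0285417.
Forward (JPY per USD) = 166.0 × 1.0182083 / 1.0285417 = 164.3323.
Quoted the other way: 1/164.3323 = 0.0060852 USD per JPY.

0.0060852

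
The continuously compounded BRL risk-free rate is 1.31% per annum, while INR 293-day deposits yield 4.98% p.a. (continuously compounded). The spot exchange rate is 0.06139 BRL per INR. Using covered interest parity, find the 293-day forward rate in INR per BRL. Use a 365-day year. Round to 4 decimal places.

T = 293/365 years.
Growth of 1 BRL over T: e^(0.0131×293/365) = 1.01057138.
INR growth factor: e^(0.0498×293/365) = 1.04078625.
So F = 0.06139 × 1.01057138 / 1.04078625 = 0.059607798 (BRL/INR).
Quoted the other way: 1/0.059607798 = 16.7763 INR per BRL.

16.7763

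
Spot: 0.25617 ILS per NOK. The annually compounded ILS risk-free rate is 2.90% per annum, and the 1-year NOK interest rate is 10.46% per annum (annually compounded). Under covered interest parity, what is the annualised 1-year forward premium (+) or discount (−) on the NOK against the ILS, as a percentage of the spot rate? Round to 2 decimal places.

-6.84%

T = 1 year.
F = S · g_ILS/g_NOK = 0.25617 × 1.029000/1.104600 = 0.23863745.
(F − S)/S ÷ T = (0.23863745 − 0.25617)/0.25617/1 = -0.068441 → -6.84%.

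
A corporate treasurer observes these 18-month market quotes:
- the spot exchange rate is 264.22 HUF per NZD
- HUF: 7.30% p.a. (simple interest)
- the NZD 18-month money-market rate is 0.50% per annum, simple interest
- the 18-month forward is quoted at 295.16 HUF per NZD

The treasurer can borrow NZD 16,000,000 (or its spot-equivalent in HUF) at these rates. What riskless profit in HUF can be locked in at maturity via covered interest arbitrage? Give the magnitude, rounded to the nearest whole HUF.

HUF 67,545,760

T = 18/12 years.
Keep in NZD, deliver into the forward: 16,000,000·1.007500·295.16 = HUF 4,757,979,200.00.
Swap to HUF now, deposit: 16,000,000·264.22·1.109500 = HUF 4,690,433,440.00.
The quoted forward overvalues NZD, so borrow HUF, buy NZD at spot, deposit the NZD at 0.50%, and sell the proceeds forward at 295.16.
Profit = 4,757,979,200.00 − 4,690,433,440.00 = HUF 67,545,760.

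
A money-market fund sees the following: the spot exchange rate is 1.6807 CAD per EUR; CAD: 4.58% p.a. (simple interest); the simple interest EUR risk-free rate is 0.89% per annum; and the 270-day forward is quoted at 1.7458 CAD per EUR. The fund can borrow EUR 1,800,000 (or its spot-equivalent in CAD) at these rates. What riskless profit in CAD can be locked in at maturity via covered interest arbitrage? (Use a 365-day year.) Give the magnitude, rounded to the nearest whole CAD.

T = 270/365 years.
Route A — deposit EUR, sell forward: 1,800,000 × 1.006583562 × 1.7458 = CAD 3,163,128.45.
Route B — convert at spot, deposit CAD: 1,800,000 × 1.6807 × 1.033879452 = CAD 3,127,754.15.
The quoted forward overvalues EUR, so borrow CAD, buy EUR at spot, deposit the EUR at 0.89%, and sell the proceeds forward at 1.7458.
Arbitrage profit = |3,163,128.45 − 3,127,754.15| = CAD 35,374.

CAD 35,374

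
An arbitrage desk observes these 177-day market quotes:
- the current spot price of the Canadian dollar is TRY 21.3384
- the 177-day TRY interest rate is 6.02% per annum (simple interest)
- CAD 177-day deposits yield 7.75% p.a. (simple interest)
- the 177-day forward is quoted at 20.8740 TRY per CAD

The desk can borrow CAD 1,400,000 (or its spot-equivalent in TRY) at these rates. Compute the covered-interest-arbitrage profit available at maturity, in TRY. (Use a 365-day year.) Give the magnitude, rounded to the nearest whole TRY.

T = 177/365 years.
Invest the CAD and cover forward: 1,400,000 × 1.0375821918 × 20.8740 = TRY 30,321,886.94.
Convert at spot and invest in TRY: 1,400,000 × 21.3384 × 1.0291928767 = TRY 30,745,860.99.
The quoted forward undervalues CAD, so borrow CAD, convert to TRY at spot, deposit the TRY at 6.02%, and buy CAD forward at 20.8740 to cover the loan.
Arbitrage profit = |30,321,886.94 − 30,745,860.99| = TRY 423,974.

TRY 423,974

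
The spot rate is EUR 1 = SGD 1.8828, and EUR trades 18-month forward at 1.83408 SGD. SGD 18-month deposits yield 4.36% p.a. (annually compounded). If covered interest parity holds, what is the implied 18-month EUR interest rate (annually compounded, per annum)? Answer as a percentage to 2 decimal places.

6.20%

T = 18/12 years.
F/S = 1.83408/1.8828 = 0.9741236 = (growth of SGD) / (growth of EUR).
SGD growth factor: (1 + 0.0436)^(18/12) = 1.0661078.
That pins the EUR growth at 1.0944276.
r = 1.0944276^(12/18) − 1 = 0.062000 → 6.20%.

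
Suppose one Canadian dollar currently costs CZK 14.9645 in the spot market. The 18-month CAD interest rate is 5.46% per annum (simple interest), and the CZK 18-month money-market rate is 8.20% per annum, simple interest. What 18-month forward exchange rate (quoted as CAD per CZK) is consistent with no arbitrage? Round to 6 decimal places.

T = 18/12 years.
CZK growth factor: 1 + 0.0820×18/12 = 1.123000.
CAD growth factor: 1 + 0.0546×18/12 = 1.081900.
CIP: F = S · (grow CZK)/(grow CAD) = 14.9645 × 1.123000/1.081900 = 15.53298 CZK per CAD.
Quoted the other way: 1/15.53298 = 0.064379 CAD per CZK.

0.064379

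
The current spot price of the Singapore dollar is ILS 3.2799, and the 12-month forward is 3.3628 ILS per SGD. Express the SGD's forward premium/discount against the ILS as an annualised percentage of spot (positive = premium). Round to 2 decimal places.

T = 1 year.
Period premium: (3.3628 − 3.2799)/3.2799 = 0.0252752.
×(1/T) gives 2.53% p.a.

+2.53%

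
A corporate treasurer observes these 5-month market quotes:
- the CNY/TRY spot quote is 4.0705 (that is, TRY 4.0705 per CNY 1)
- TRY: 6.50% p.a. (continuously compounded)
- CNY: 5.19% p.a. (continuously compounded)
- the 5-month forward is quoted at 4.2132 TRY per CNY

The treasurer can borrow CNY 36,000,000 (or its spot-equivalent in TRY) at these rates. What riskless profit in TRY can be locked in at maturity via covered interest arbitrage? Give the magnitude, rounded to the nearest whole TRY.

TRY 4,429,929

T = 5/12 years.
Keep in CNY, deliver into the forward: 36,000,000·1.02186051492·4.2132 = TRY 154,990,897.97.
Swap to TRY now, deposit: 36,000,000·4.0705·1.02745342031 = TRY 150,560,969.31.
The quoted forward overvalues CNY, so borrow TRY, buy CNY at spot, deposit the CNY at 5.19%, and sell the proceeds forward at 4.2132.
Profit = 154,990,897.97 − 150,560,969.31 = TRY 4,429,929.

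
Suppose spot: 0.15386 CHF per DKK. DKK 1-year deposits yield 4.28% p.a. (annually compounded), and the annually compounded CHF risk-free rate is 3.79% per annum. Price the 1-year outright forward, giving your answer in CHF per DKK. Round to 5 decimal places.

0.15314

T = 1 year.
Growth of 1 CHF over T: (1 + 0.0379)^1 = 1.037900.
DKK growth factor: (1 + 0.0428)^1 = 1.042800.
CIP: F = S · (grow CHF)/(grow DKK) = 0.15386 × 1.037900/1.042800 = 0.1531370 CHF per DKK.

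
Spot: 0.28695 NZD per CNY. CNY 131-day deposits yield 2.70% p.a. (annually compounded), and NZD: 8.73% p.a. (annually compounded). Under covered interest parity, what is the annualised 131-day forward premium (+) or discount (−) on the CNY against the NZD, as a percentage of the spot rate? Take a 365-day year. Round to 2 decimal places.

T = 131/365 years.
CIP forward (NZD per CNY) = 0.28695 × 1.0304951/1.0096078 = 0.29288657.
(F − S)/S ÷ T = (0.29288657 − 0.28695)/0.28695/(131/365) = 0.057644 → 5.76%.

+5.76%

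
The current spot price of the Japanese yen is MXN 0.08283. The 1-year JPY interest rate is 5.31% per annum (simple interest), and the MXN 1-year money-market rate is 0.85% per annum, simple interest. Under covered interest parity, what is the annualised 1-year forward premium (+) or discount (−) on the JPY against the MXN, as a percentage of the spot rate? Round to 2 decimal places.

T = 1 year.
F = S · g_MXN/g_JPY = 0.08283 × 1.008500/1.053100 = 0.07932205.
(F − S)/S ÷ T = (0.07932205 − 0.08283)/0.08283/1 = -0.042351 → -4.24%.

-4.24%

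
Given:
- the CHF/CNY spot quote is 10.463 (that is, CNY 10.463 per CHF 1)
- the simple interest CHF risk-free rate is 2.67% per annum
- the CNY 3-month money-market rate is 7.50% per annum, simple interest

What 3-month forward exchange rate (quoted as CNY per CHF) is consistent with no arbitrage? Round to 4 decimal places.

T = 3/12 years.
CNY growth factor: 1 + 0.0750×3/12 = 1.018750.
CHF growth factor: 1 + 0.0267×3/12 = 1.006675.
CIP: F = S · (grow CNY)/(grow CHF) = 10.463 × 1.018750/1.006675 = 10.588503 CNY per CHF.

10.5885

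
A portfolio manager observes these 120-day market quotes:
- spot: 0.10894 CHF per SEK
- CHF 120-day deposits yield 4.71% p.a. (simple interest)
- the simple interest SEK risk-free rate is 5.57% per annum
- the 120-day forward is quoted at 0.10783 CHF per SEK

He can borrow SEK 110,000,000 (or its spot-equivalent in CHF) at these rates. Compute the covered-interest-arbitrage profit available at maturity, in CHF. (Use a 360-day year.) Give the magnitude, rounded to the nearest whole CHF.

T = 120/360 years.
Invest the SEK and cover forward: 110,000,000 × 1.0185666667 × 0.10783 = CHF 12,081,524.80.
Convert at spot and invest in CHF: 110,000,000 × 0.10894 × 1.015700 = CHF 12,171,539.38.
The quoted forward undervalues SEK, so borrow SEK, convert to CHF at spot, deposit the CHF at 4.71%, and buy SEK forward at 0.10783 to cover the loan.
Arbitrage profit = |12,081,524.80 − 12,171,539.38| = CHF 90,015.

CHF 90,015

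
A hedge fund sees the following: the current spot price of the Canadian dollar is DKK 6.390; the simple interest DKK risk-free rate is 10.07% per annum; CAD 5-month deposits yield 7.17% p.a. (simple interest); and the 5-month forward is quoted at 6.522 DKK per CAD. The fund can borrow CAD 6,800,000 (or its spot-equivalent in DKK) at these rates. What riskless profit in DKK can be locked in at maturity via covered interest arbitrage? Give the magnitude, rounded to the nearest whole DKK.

DKK 399,371

T = 5/12 years.
Route A — deposit CAD, sell forward: 6,800,000 × 1.029875 × 6.522 = DKK 45,674,544.30.
Route B — convert at spot, deposit DKK: 6,800,000 × 6.390 × 1.0419583333 = DKK 45,275,173.50.
The quoted forward overvalues CAD, so borrow DKK, buy CAD at spot, deposit the CAD at 7.17%, and sell the proceeds forward at 6.522.
The gap between the two covered legs is DKK 399,371.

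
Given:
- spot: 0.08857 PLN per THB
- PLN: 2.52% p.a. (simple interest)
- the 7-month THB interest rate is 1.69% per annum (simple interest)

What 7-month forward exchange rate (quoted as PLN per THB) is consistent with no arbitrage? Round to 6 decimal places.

T = 7/12 years.
Growth of 1 PLN over T: 1 + 0.0252×7/12 = 1.014700.
THB growth factor: 1 + 0.0169×7/12 = 1.0098583.
So F = 0.08857 × 1.014700 / 1.0098583 = 0.08899464 (PLN/THB).

0.088995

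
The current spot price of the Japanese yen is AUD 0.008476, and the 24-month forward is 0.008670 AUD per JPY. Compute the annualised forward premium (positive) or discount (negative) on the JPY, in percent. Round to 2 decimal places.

+1.14%

T = 2 years.
(F − S)/S = (0.008670 − 0.008476)/0.008476 = 0.0228882.
×(1/T) gives 1.14% p.a.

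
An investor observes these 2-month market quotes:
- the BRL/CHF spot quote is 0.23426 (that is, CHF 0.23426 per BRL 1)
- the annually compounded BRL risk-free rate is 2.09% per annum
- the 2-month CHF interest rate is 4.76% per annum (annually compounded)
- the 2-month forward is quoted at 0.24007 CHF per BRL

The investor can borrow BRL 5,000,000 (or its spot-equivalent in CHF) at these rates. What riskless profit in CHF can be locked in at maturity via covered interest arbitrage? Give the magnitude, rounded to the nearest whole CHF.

CHF 24,082

T = 2/12 years.
Invest the BRL and cover forward: 5,000,000 × 1.003453381 × 0.24007 = CHF 1,204,495.27.
Convert at spot and invest in CHF: 5,000,000 × 0.23426 × 1.007780417 = CHF 1,180,413.20.
The quoted forward overvalues BRL, so borrow CHF, buy BRL at spot, deposit the BRL at 2.09%, and sell the proceeds forward at 0.24007.
Profit = 1,204,495.27 − 1,180,413.20 = CHF 24,082.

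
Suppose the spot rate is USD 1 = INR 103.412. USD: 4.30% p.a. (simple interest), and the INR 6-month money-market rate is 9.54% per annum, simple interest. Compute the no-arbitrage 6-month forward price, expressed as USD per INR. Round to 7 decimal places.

T = 6/12 years.
INR growth factor: 1 + 0.0954×6/12 = 1.047700.
USD accumulates by 1 + 0.0430×6/12 = 1.021500.
Forward (INR per USD) = 103.412 × 1.047700 / 1.021500 = 106.0644.
Quoted the other way: 1/106.0644 = 0.0094282 USD per INR.

0.0094282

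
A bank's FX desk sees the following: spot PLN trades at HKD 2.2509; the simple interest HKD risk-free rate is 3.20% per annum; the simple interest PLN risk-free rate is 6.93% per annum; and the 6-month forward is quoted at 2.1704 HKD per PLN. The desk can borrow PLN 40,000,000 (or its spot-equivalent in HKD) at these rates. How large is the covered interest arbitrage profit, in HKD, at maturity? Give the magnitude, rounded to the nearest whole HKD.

HKD 1,652,402

T = 6/12 years.
Keep in PLN, deliver into the forward: 40,000,000·1.034650·2.1704 = HKD 89,824,174.40.
Swap to HKD now, deposit: 40,000,000·2.2509·1.016000 = HKD 91,476,576.00.
The quoted forward undervalues PLN, so borrow PLN, convert to HKD at spot, deposit the HKD at 3.20%, and buy PLN forward at 2.1704 to cover the loan.
Profit = 91,476,576.00 − 89,824,174.40 = HKD 1,652,402.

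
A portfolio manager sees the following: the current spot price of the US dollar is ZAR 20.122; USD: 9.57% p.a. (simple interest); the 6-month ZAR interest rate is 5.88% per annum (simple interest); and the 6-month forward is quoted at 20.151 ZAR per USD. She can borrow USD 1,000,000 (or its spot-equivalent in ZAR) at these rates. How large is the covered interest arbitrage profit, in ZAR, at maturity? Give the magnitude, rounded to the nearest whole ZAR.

ZAR 401,639

T = 6/12 years.
Invest the USD and cover forward: 1,000,000 × 1.047850 × 20.151 = ZAR 21,115,225.35.
Convert at spot and invest in ZAR: 1,000,000 × 20.122 × 1.029400 = ZAR 20,713,586.80.
The quoted forward overvalues USD, so borrow ZAR, buy USD at spot, deposit the USD at 9.57%, and sell the proceeds forward at 20.151.
Profit = 21,115,225.35 − 20,713,586.80 = ZAR 401,639.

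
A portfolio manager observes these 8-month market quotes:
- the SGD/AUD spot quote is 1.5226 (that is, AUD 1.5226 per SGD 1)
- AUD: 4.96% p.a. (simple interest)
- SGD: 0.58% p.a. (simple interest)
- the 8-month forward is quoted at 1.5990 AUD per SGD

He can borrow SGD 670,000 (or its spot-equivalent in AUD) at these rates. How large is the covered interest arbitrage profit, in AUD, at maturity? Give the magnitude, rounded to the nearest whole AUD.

T = 8/12 years.
Keep in SGD, deliver into the forward: 670,000·1.003866667·1.5990 = AUD 1,075,472.48.
Swap to AUD now, deposit: 670,000·1.5226·1.033066667 = AUD 1,053,874.70.
The quoted forward overvalues SGD, so borrow AUD, buy SGD at spot, deposit the SGD at 0.58%, and sell the proceeds forward at 1.5990.
The gap between the two covered legs is AUD 21,598.

AUD 21,598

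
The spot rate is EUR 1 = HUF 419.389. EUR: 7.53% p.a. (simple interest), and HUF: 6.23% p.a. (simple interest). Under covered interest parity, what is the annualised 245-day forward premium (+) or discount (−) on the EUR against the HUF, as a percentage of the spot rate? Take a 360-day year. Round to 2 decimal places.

T = 245/360 years.
CIP forward (HUF per EUR) = 419.389 × 1.0423986/1.0512458 = 415.859456.
(F − S)/S ÷ T = (415.859456 − 419.389)/419.389/(245/360) = -0.012366 → -1.24%.

-1.24%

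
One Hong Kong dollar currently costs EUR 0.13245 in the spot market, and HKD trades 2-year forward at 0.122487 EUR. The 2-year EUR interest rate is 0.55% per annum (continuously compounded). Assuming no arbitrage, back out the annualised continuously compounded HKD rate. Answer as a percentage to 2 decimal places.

T = 2 years.
By CIP, F/S equals the EUR-to-HKD growth ratio: 0.122487/0.13245 = 0.9247792.
EUR growth factor: e^(0.0055×2) = 1.0110607.
Hence g_HKD = 1.0932996.
Take logs: ln 1.0932996 / 2 = 0.044600, so 4.46%.

4.46%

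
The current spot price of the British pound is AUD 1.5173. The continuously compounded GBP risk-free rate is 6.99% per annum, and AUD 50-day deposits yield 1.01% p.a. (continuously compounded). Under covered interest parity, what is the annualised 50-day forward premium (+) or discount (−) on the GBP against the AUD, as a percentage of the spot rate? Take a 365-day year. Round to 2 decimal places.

-5.96%

T = 50/365 years.
F = S · g_AUD/g_GBP = 1.5173 × 1.0013845/1.0096213 = 1.5049214.
Annualised premium = (F − S)/S × (1/T) = (1.5049214 − 1.5173)/1.5173 ÷ (50/365) = -5.96%.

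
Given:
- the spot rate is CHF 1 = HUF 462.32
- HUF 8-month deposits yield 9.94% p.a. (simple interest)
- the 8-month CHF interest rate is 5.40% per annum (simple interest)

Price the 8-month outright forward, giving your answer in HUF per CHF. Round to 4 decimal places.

T = 8/12 years.
HUF growth factor: 1 + 0.0994×8/12 = 1.066266667.
CHF growth factor: 1 + 0.0540×8/12 = 1.036000.
CIP: F = S · (grow HUF)/(grow CHF) = 462.32 × 1.066266667/1.036000 = 475.826646 HUF per CHF.

475.8266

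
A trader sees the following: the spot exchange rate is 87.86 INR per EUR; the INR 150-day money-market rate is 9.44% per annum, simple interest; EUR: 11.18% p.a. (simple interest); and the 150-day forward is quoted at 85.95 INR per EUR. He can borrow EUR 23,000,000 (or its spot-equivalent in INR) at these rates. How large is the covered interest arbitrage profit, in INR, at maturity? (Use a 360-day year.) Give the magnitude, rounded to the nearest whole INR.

T = 150/360 years.
Invest the EUR and cover forward: 23,000,000 × 1.046583333333 × 85.95 = INR 2,068,938,262.50.
Convert at spot and invest in INR: 23,000,000 × 87.86 × 1.039333333333 = INR 2,100,264,013.33.
The quoted forward undervalues EUR, so borrow EUR, convert to INR at spot, deposit the INR at 9.44%, and buy EUR forward at 85.95 to cover the loan.
Profit = 2,100,264,013.33 − 2,068,938,262.50 = INR 31,325,751.

INR 31,325,751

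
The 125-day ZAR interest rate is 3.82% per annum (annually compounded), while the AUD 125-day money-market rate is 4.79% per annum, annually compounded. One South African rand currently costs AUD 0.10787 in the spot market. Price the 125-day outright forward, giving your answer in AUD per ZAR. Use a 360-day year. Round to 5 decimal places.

T = 125/360 years.
AUD growth factor: (1 + 0.0479)^(125/360) = 1.0163786.
ZAR accumulates by (1 + 0.0382)^(125/360) = 1.0131019.
Forward (AUD per ZAR) = 0.10787 × 1.0163786 / 1.0131019 = 0.1082189.

0.10822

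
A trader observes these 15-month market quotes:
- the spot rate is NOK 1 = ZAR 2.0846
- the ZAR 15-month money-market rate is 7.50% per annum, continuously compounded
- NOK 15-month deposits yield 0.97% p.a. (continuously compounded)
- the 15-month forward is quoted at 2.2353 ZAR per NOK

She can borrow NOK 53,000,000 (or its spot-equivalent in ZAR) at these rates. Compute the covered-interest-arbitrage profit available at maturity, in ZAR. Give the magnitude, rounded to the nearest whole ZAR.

T = 15/12 years.
Keep in NOK, deliver into the forward: 53,000,000·1.01219880581·2.2353 = ZAR 119,916,103.50.
Swap to ZAR now, deposit: 53,000,000·2.0846·1.09828514031 = ZAR 121,342,715.78.
The quoted forward undervalues NOK, so borrow NOK, convert to ZAR at spot, deposit the ZAR at 7.50%, and buy NOK forward at 2.2353 to cover the loan.
Profit = 121,342,715.78 − 119,916,103.50 = ZAR 1,426,612.

ZAR 1,426,612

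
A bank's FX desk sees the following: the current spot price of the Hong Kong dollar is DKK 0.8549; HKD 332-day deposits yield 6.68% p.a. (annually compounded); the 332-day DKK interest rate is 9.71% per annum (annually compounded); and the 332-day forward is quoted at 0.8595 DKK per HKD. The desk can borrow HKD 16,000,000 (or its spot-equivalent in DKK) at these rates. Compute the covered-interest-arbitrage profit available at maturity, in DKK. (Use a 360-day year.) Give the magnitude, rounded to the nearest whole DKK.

T = 332/360 years.
Keep in HKD, deliver into the forward: 16,000,000·1.0614481224·0.8595 = DKK 14,597,034.58.
Swap to DKK now, deposit: 16,000,000·0.8549·1.0892208696 = DKK 14,898,798.74.
The quoted forward undervalues HKD, so borrow HKD, convert to DKK at spot, deposit the DKK at 9.71%, and buy HKD forward at 0.8595 to cover the loan.
The gap between the two covered legs is DKK 301,764.

DKK 301,764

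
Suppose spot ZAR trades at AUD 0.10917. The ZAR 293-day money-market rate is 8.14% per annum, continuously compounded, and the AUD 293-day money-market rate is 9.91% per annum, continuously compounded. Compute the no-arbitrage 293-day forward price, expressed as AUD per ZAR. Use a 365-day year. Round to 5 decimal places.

0.11073

T = 293/365 years.
Growth of 1 AUD over T: e^(0.0991×293/365) = 1.0828013.
Growth of 1 ZAR over T: e^(0.0814×293/365) = 1.0675251.
Forward (AUD per ZAR) = 0.10917 × 1.0828013 / 1.0675251 = 0.1107322.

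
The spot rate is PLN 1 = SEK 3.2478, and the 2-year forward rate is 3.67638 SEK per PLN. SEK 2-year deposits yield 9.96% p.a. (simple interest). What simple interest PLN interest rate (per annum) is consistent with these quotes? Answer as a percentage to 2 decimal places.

T = 2 years.
CIP gives F = S · g_SEK/g_PLN, so g_SEK/g_PLN = 3.67638/3.2478 = 1.1319601.
SEK growth factor: 1 + 0.0996×2 = 1.199200.
That pins the PLN growth at 1.0594013.
(1.0594013 − 1)/T = 0.029701, i.e. 2.97%.

2.97%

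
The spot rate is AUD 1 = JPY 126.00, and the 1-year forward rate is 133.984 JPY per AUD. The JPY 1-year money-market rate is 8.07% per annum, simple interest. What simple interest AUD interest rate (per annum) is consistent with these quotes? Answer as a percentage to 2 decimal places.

T = 1 year.
F/S = 133.984/126.0 = 1.0633651 = (growth of JPY) / (growth of AUD).
JPY growth factor: 1 + 0.0807×1 = 1.080700.
So the AUD growth factor = 1.0163019.
r = (1.0163019 − 1)/1 = 0.016302 → 1.63%.

1.63%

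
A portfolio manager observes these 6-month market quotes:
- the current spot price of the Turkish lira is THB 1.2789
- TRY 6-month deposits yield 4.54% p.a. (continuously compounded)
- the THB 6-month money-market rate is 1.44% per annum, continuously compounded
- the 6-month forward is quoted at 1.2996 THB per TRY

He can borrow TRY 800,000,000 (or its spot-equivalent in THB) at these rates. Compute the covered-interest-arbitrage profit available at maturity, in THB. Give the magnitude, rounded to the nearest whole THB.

THB 33,037,596

T = 6/12 years.
Invest the TRY and cover forward: 800,000,000 × 1.022959605628 × 1.2996 = THB 1,063,550,642.78.
Convert at spot and invest in THB: 800,000,000 × 1.2789 × 1.00722598232 = THB 1,030,513,047.03.
The quoted forward overvalues TRY, so borrow THB, buy TRY at spot, deposit the TRY at 4.54%, and sell the proceeds forward at 1.2996.
Arbitrage profit = |1,063,550,642.78 − 1,030,513,047.03| = THB 33,037,596.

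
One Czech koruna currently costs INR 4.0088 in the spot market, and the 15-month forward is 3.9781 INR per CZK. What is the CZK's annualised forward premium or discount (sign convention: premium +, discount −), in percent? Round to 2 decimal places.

T = 15/12 years.
CZK trades forward at -0.76582% vs spot over the period.
Annualise by dividing by T: -0.0076582 / (15/12) = -0.006127 → -0.61%.

-0.61%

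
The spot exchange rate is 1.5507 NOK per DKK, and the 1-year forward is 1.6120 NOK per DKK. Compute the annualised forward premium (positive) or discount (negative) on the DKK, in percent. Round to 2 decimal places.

T = 1 year.
(F − S)/S = (1.6120 − 1.5507)/1.5507 = 0.0395305.
Annualise by dividing by T: 0.0395305 / 1 = 0.039531 → 3.95%.

+3.95%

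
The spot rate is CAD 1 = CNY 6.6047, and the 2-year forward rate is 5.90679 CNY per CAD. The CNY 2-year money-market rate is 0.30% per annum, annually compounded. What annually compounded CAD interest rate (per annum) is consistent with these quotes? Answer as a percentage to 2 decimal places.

6.06%

T = 2 years.
By CIP, F/S equals the CNY-to-CAD growth ratio: 5.90679/6.6047 = 0.8943313.
CNY growth factor: (1 + 0.0030)^2 = 1.006009.
Hence g_CAD = 1.1248729.
r = 1.1248729^(1/2) − 1 = 0.060600 → 6.06%.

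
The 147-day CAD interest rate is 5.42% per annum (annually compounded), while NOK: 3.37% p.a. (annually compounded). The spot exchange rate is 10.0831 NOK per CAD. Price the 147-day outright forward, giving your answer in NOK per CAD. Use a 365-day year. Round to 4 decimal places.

T = 147/365 years.
Growth of 1 NOK over T: (1 + 0.0337)^(147/365) = 1.01343814.
CAD accumulates by (1 + 0.0542)^(147/365) = 1.02148503.
Forward (NOK per CAD) = 10.0831 × 1.01343814 / 1.02148503 = 10.003669.

10.0037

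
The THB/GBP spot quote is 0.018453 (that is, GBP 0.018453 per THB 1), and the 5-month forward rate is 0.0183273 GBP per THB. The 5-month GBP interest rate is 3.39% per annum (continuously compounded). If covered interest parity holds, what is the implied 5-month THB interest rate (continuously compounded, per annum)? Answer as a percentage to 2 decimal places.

T = 5/12 years.
CIP gives F = S · g_GBP/g_THB, so g_GBP/g_THB = 0.0183273/0.018453 = 0.9931881.
GBP growth factor: e^(0.0339×5/12) = 1.0142252.
That pins the THB growth at 1.0211814.
Take logs: ln 1.0211814 / (5/12) = 0.050304, so 5.03%.

5.03%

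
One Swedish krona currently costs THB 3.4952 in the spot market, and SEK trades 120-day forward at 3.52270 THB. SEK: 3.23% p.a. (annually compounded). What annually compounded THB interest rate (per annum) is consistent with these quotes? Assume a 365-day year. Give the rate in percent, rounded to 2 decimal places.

T = 120/365 years.
F/S = 3.5227/3.4952 = 1.0078679 = (growth of THB) / (growth of SEK).
The SEK side grows by (1 + 0.0323)^(120/365) = 1.0105061.
Hence g_THB = 1.0184567.
r = 1.0184567^(365/120) − 1 = 0.057204 → 5.72%.

5.72%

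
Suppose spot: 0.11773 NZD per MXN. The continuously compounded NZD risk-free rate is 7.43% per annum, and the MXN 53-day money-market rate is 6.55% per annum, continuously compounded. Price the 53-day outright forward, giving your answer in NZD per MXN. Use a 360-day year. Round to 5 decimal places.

T = 53/360 years.
NZD growth factor: e^(0.0743×53/360) = 1.0109987.
MXN accumulates by e^(0.0655×53/360) = 1.0096897.
CIP: F = S · (grow NZD)/(grow MXN) = 0.11773 × 1.0109987/1.0096897 = 0.1178826 NZD per MXN.

0.11788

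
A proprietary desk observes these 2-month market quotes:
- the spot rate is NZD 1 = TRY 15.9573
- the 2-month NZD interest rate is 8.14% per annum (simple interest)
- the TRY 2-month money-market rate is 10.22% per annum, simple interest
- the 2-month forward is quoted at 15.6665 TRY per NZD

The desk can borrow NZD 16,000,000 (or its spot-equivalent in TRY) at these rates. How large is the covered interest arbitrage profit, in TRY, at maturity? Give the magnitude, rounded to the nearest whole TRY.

TRY 5,601,021

T = 2/12 years.
Route A — deposit NZD, sell forward: 16,000,000 × 1.01356666667 × 15.6665 = TRY 254,064,674.93.
Route B — convert at spot, deposit TRY: 16,000,000 × 15.9573 × 1.01703333333 = TRY 259,665,696.16.
The quoted forward undervalues NZD, so borrow NZD, convert to TRY at spot, deposit the TRY at 10.22%, and buy NZD forward at 15.6665 to cover the loan.
Arbitrage profit = |254,064,674.93 − 259,665,696.16| = TRY 5,601,021.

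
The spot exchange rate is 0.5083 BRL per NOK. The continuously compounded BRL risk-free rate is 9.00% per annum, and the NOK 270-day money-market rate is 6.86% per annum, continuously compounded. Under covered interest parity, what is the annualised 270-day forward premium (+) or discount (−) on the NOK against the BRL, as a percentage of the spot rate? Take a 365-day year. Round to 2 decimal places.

T = 270/365 years.
F = S · g_BRL/g_NOK = 0.5083 × 1.0688415/1.0520548 = 0.5164105.
Annualised premium = (F − S)/S × (1/T) = (0.5164105 − 0.5083)/0.5083 ÷ (270/365) = 2.16%.

+2.16%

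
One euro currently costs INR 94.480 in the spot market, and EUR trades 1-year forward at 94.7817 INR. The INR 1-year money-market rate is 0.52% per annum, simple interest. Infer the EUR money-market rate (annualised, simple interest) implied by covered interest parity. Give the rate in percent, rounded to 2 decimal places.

T = 1 year.
By CIP, F/S equals the INR-to-EUR growth ratio: 94.7817/94.48 = 1.0031933.
INR growth factor: 1 + 0.0052×1 = 1.005200.
So the EUR growth factor = 1.0020003.
(1.0020003 − 1)/T = 0.002000, i.e. 0.20%.

0.20%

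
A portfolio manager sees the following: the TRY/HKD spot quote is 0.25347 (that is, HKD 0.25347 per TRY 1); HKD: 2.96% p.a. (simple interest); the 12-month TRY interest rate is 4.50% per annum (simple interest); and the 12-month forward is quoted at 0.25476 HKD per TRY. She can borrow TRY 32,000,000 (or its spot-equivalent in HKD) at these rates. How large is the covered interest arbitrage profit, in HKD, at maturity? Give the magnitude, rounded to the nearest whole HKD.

HKD 168,048

T = 1 year.
Keep in TRY, deliver into the forward: 32,000,000·1.045000·0.25476 = HKD 8,519,174.40.
Swap to HKD now, deposit: 32,000,000·0.25347·1.029600 = HKD 8,351,126.78.
The quoted forward overvalues TRY, so borrow HKD, buy TRY at spot, deposit the TRY at 4.50%, and sell the proceeds forward at 0.25476.
Arbitrage profit = |8,519,174.40 − 8,351,126.78| = HKD 168,048.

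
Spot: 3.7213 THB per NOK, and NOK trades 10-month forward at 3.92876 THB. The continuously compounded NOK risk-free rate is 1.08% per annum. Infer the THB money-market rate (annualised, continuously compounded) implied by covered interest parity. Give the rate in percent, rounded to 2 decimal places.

7.59%

T = 10/12 years.
By CIP, F/S equals the THB-to-NOK growth ratio: 3.92876/3.7213 = 1.0557493.
NOK growth factor: e^(0.0108×10/12) = 1.0090406.
Hence g_THB = 1.0652939.
r = ln(1.0652939)/(10/12) = 0.075901 → 7.59%.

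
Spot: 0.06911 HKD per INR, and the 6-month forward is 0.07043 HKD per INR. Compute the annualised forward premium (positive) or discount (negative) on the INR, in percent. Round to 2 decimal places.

+3.82%

T = 6/12 years.
INR trades forward at +1.91000% vs spot over the period.
×(1/T) gives 3.82% p.a.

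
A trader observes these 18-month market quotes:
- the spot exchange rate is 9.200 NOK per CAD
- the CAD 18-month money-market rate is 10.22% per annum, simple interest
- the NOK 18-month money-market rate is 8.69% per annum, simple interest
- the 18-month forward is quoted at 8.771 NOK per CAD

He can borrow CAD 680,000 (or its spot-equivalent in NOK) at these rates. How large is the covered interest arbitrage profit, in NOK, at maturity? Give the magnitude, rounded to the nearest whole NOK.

T = 18/12 years.
Keep in CAD, deliver into the forward: 680,000·1.153300·8.771 = NOK 6,878,604.12.
Swap to NOK now, deposit: 680,000·9.200·1.130350 = NOK 7,071,469.60.
The quoted forward undervalues CAD, so borrow CAD, convert to NOK at spot, deposit the NOK at 8.69%, and buy CAD forward at 8.771 to cover the loan.
The gap between the two covered legs is NOK 192,865.

NOK 192,865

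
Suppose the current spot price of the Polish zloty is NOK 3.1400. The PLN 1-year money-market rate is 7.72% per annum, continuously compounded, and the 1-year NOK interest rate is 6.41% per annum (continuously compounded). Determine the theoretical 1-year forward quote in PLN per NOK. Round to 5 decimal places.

T = 1 year.
NOK accumulates by e^(0.0641×1) = 1.066199.
Growth of 1 PLN over T: e^(0.0772×1) = 1.0802581.
So F = 3.14 × 1.066199 / 1.0802581 = 3.099134 (NOK/PLN).
Quoted the other way: 1/3.099134 = 0.32267 PLN per NOK.

0.32267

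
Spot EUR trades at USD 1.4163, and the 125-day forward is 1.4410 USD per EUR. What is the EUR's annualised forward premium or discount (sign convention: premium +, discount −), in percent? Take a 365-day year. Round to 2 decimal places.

+5.09%

T = 125/365 years.
EUR trades forward at +1.74398% vs spot over the period.
×(1/T) gives 5.09% p.a.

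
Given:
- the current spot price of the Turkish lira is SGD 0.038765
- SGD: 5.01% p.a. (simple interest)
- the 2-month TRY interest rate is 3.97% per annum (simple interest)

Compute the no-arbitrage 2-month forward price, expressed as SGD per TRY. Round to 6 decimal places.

0.038832

T = 2/12 years.
Growth of 1 SGD over T: 1 + 0.0501×2/12 = 1.008350.
Growth of 1 TRY over T: 1 + 0.0397×2/12 = 1.0066167.
So F = 0.038765 × 1.008350 / 1.0066167 = 0.03883175 (SGD/TRY).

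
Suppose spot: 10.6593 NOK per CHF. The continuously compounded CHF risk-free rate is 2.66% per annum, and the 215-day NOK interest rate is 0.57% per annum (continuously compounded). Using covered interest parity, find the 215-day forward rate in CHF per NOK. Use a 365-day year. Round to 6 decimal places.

T = 215/365 years.
NOK growth factor: e^(0.0057×215/365) = 1.0033632.
CHF growth factor: e^(0.0266×215/365) = 1.0157919.
So F = 10.6593 × 1.0033632 / 1.0157919 = 10.52888 (NOK/CHF).
Quoted the other way: 1/10.52888 = 0.094977 CHF per NOK.

0.094977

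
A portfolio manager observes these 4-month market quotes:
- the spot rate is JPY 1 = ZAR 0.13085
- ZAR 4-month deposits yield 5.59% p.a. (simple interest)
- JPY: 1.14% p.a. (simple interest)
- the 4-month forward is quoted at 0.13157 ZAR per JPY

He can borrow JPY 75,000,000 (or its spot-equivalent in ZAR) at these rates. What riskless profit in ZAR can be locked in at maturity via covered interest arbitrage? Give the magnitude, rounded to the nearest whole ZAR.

T = 4/12 years.
Invest the JPY and cover forward: 75,000,000 × 1.003800 × 0.13157 = ZAR 9,905,247.45.
Convert at spot and invest in ZAR: 75,000,000 × 0.13085 × 1.018633333 = ZAR 9,996,612.87.
The quoted forward undervalues JPY, so borrow JPY, convert to ZAR at spot, deposit the ZAR at 5.59%, and buy JPY forward at 0.13157 to cover the loan.
Arbitrage profit = |9,905,247.45 − 9,996,612.87| = ZAR 91,365.

ZAR 91,365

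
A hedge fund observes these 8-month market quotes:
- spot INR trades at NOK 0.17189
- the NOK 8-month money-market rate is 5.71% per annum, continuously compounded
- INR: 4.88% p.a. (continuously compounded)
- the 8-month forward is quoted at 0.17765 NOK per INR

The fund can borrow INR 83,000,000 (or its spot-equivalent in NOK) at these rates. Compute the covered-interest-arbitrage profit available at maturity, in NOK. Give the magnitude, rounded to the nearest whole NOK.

NOK 412,109

T = 8/12 years.
Invest the INR and cover forward: 83,000,000 × 1.0330683282 × 0.17765 = NOK 15,232,540.85.
Convert at spot and invest in NOK: 83,000,000 × 0.17189 × 1.0388004839 = NOK 14,820,431.46.
The quoted forward overvalues INR, so borrow NOK, buy INR at spot, deposit the INR at 4.88%, and sell the proceeds forward at 0.17765.
Arbitrage profit = |15,232,540.85 − 14,820,431.46| = NOK 412,109.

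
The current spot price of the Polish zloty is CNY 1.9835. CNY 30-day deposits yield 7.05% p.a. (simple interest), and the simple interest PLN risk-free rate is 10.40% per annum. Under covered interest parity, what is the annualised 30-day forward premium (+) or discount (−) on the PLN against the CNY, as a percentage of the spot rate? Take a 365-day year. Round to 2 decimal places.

-3.32%

T = 30/365 years.
F = S · g_CNY/g_PLN = 1.9835 × 1.0057945/1.0085479 = 1.9780849.
Annualised premium = (F − S)/S × (1/T) = (1.9780849 − 1.9835)/1.9835 ÷ (30/365) = -3.32%.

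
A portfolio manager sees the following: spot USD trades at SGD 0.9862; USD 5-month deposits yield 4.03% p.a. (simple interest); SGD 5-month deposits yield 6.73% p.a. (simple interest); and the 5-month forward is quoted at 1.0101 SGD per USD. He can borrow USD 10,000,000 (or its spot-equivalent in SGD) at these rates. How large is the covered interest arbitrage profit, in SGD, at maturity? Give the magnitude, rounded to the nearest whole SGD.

SGD 132,066

T = 5/12 years.
Keep in USD, deliver into the forward: 10,000,000·1.0167916667·1.0101 = SGD 10,270,612.63.
Swap to SGD now, deposit: 10,000,000·0.9862·1.0280416667 = SGD 10,138,546.92.
The quoted forward overvalues USD, so borrow SGD, buy USD at spot, deposit the USD at 4.03%, and sell the proceeds forward at 1.0101.
Arbitrage profit = |10,270,612.63 − 10,138,546.92| = SGD 132,066.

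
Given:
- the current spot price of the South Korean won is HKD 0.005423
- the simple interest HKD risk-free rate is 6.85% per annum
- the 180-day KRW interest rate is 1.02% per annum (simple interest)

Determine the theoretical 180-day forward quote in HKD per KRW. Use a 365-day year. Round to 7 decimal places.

T = 180/365 years.
HKD accumulates by 1 + 0.0685×180/365 = 1.0337808.
KRW accumulates by 1 + 0.0102×180/365 = 1.0050301.
So F = 0.005423 × 1.0337808 / 1.0050301 = 0.005578135 (HKD/KRW).

0.0055781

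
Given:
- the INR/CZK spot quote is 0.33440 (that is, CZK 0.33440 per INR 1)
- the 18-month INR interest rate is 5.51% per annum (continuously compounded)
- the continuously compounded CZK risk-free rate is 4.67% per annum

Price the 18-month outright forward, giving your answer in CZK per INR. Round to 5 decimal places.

T = 18/12 years.
Growth of 1 CZK over T: e^(0.0467×18/12) = 1.0725618.
INR accumulates by e^(0.0551×18/12) = 1.0861616.
CIP: F = S · (grow CZK)/(grow INR) = 0.3344 × 1.0725618/1.0861616 = 0.3302130 CZK per INR.

0.33021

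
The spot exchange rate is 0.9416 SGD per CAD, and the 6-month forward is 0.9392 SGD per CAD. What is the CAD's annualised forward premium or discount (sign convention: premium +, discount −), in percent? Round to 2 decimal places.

T = 6/12 years.
Period premium: (0.9392 − 0.9416)/0.9416 = -0.0025489.
×(1/T) gives -0.51% p.a.

-0.51%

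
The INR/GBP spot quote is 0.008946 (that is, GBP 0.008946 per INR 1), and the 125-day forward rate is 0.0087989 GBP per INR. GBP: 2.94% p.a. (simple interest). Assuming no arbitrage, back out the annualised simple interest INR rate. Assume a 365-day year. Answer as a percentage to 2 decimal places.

T = 125/365 years.
CIP gives F = S · g_GBP/g_INR, so g_GBP/g_INR = 0.0087989/0.008946 = 0.9835569.
GBP growth factor: 1 + 0.0294×125/365 = 1.0100685.
So the INR growth factor = 1.0269548.
(1.0269548 − 1)/T = 0.078708, i.e. 7.87%.

7.87%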